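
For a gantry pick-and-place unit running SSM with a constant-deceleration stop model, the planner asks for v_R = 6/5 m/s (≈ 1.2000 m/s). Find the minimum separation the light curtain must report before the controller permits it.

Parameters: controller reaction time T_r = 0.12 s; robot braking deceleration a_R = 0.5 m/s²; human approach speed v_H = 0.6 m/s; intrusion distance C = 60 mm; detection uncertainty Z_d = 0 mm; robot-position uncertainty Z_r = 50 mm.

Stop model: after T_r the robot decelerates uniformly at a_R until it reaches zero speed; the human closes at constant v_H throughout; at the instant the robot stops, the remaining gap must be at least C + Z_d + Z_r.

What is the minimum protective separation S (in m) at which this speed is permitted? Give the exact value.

S_min = 1603/500 m = 3.2060 m

braking lasts T_s = (6/5)/(1/2) = 2.4000 s
robot covers v_R·T_r = 1.2000·0.1200 = 0.1440 m before braking
braking distance = 1.2000²/(2·0.5000) = 1.4400 m
human closes 0.6000·2.5200 = 1.5120 m
C+Z_d+Z_r = 0.0600+0.0000+0.0500 = 0.1100 m
S_min ≈ 0.1440+1.4400+1.5120+0.1100  ⇒  S_min = 1603/500 m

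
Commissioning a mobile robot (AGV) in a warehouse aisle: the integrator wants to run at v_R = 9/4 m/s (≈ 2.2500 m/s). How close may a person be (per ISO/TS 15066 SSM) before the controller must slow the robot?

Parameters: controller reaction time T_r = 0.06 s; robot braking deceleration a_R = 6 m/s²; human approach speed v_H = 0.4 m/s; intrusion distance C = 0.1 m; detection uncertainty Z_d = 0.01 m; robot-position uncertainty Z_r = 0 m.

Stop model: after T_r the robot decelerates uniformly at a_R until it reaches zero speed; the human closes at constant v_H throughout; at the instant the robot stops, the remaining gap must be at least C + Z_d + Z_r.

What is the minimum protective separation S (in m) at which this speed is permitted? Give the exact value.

S_min = 6727/8000 m = 0.8409 m

braking lasts T_s = (9/4)/6 = 0.3750 s
reaction-phase robot travel = 2.2500·0.0600 = 0.1350 m
braking distance = 2.2500²/(2·6.0000) = 0.4219 m
human over T_r+T_s: 0.4000·(0.0600+0.3750) = 0.1740 m
margins: 0.1000+0.0100+0.0000 = 0.1100 m
S_min ≈ 0.1350+0.4219+0.1740+0.1100  ⇒  S_min = 6727/8000 m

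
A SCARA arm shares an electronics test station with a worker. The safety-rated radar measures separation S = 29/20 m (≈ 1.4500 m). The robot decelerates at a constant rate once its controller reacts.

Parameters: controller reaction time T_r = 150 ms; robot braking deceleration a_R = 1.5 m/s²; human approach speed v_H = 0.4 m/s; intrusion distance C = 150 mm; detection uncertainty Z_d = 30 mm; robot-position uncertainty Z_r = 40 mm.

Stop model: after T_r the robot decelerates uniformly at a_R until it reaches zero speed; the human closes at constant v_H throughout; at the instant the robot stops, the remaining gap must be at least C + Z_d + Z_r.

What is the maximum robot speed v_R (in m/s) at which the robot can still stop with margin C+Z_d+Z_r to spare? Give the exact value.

v_R_max = 27/20 m/s = 1.3500 m/s

collect terms ⇒ (1/3)·v_R² + (5/12)·v_R + (-117/100) = 0
  disc = (5/12)² − 4·(1/3)·(-117/100) = 6241/3600 ; √disc = 79/60
  v_R = (−(5/12) + 79/60) / (2·(1/3)) = 27/20 m/s
check:
stop time T_s = (27/20)/(3/2) = 0.9000 s
reaction-phase robot travel = 1.3500·0.1500 = 0.2025 m
robot covers 1.3500·0.9000 − ½·1.5000·0.9000² = 0.6075 m while stopping
human over T_r+T_s: 0.4000·(0.1500+0.9000) = 0.4200 m
margins: 0.1500+0.0300+0.0400 = 0.2200 m
sum ≈ 0.2025+0.6075+0.4200+0.2200 ≈ 1.4500 m = S ✓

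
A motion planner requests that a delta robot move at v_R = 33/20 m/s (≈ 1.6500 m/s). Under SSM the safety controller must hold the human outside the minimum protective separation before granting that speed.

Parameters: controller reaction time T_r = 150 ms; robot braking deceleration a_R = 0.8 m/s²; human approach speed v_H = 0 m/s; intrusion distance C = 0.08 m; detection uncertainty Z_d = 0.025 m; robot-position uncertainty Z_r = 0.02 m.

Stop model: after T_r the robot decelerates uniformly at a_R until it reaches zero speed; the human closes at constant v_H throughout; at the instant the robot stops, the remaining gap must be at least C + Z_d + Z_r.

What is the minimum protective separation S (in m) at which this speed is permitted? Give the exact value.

S_min = 6637/3200 m = 2.0741 m

stop time T_s = (33/20)/(4/5) = 2.0625 s
robot covers v_R·T_r = 1.6500·0.1500 = 0.2475 m before braking
braking distance = 1.6500²/(2·0.8000) = 1.7016 m
human closes 0.0000·2.2125 = 0.0000 m
C+Z_d+Z_r = 0.0800+0.0250+0.0200 = 0.1250 m
S_min ≈ 0.2475+1.7016+0.0000+0.1250  ⇒  S_min = 6637/3200 m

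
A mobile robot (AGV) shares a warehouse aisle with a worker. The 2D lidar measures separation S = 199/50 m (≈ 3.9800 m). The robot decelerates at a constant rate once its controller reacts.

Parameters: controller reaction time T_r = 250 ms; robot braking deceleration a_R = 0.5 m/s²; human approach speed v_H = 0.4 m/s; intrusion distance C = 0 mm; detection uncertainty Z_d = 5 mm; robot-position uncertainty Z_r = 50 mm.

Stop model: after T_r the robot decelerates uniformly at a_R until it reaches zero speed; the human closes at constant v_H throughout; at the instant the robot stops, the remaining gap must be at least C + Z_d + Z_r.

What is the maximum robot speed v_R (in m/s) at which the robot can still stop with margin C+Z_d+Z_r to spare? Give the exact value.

v_R_max = 3/2 m/s = 1.5000 m/s

quadratic (1)·v² + (21/20)·v + (-153/40) = 0
  disc = (21/20)² − 4·(1)·(-153/40) = 6561/400 ; √disc = 81/20
  v_R = (−(21/20) + 81/20) / (2·(1)) = 3/2 m/s
check:
braking lasts T_s = (3/2)/(1/2) = 3.0000 s
robot in T_r: 1.5000·0.2500 = 0.3750 m
robot covers 1.5000·3.0000 − ½·0.5000·3.0000² = 2.2500 m while stopping
human closes 0.4000·3.2500 = 1.3000 m
C+Z_d+Z_r = 0.0000+0.0050+0.0500 = 0.0550 m
sum ≈ 0.3750+2.2500+1.3000+0.0550 ≈ 3.9800 m = S ✓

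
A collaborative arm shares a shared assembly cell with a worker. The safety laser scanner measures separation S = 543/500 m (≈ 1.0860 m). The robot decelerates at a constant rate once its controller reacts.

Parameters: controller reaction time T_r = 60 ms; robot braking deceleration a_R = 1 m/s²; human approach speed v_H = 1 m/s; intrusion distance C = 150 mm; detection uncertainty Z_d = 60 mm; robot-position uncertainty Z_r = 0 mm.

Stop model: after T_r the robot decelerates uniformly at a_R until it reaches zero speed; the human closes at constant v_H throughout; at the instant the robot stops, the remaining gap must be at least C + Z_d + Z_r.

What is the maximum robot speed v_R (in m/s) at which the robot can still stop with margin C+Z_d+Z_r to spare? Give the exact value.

at the boundary: (1/2)·v² + (53/50)·v + (-102/125) = 0
  disc = (53/50)² − 4·(1/2)·(-102/125) = 6889/2500 ; √disc = 83/50
  v_R = (−(53/50) + 83/50) / (2·(1/2)) = 3/5 m/s
check:
braking lasts T_s = (3/5)/1 = 0.6000 s
robot covers v_R·T_r = 0.6000·0.0600 = 0.0360 m before braking
robot covers 0.6000·0.6000 − ½·1.0000·0.6000² = 0.1800 m while stopping
human closes 1.0000·0.6600 = 0.6600 m
margins: 0.1500+0.0600+0.0000 = 0.2100 m
sum ≈ 0.0360+0.1800+0.6600+0.2100 ≈ 1.0860 m = S ✓

v_R_max = 3/5 m/s = 0.6000 m/s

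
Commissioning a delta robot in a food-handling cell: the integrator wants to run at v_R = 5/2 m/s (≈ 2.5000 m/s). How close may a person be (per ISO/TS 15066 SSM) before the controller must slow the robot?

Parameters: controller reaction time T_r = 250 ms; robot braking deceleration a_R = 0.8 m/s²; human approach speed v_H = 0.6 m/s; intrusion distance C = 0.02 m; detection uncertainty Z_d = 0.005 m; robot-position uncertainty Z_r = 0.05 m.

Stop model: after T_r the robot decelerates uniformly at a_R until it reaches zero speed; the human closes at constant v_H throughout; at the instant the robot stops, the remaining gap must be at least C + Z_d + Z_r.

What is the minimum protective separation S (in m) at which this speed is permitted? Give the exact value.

S_min = 1061/160 m = 6.6312 m

stop time T_s = (5/2)/(4/5) = 3.1250 s
reaction-phase robot travel = 2.5000·0.2500 = 0.6250 m
robot covers 2.5000·3.1250 − ½·0.8000·3.1250² = 3.9062 m while stopping
person approaches 0.6000·(0.2500+3.1250) = 2.0250 m
margins: 0.0200+0.0050+0.0500 = 0.0750 m
S_min ≈ 0.6250+3.9062+2.0250+0.0750  ⇒  S_min = 1061/160 m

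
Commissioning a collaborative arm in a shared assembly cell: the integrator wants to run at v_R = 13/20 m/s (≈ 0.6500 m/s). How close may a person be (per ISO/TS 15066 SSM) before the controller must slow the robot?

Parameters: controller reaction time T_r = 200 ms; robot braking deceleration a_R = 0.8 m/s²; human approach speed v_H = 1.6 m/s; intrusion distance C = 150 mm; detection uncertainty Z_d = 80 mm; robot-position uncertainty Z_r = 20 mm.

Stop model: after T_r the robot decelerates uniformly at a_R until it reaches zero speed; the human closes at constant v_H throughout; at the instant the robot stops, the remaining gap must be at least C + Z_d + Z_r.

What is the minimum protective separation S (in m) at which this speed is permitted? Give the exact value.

S_min = 1449/640 m = 2.2641 m

braking lasts T_s = (13/20)/(4/5) = 0.8125 s
robot covers v_R·T_r = 0.6500·0.2000 = 0.1300 m before braking
robot covers 0.6500·0.8125 − ½·0.8000·0.8125² = 0.2641 m while stopping
human over T_r+T_s: 1.6000·(0.2000+0.8125) = 1.6200 m
C+Z_d+Z_r = 0.1500+0.0800+0.0200 = 0.2500 m
S_min ≈ 0.1300+0.2641+1.6200+0.2500  ⇒  S_min = 1449/640 m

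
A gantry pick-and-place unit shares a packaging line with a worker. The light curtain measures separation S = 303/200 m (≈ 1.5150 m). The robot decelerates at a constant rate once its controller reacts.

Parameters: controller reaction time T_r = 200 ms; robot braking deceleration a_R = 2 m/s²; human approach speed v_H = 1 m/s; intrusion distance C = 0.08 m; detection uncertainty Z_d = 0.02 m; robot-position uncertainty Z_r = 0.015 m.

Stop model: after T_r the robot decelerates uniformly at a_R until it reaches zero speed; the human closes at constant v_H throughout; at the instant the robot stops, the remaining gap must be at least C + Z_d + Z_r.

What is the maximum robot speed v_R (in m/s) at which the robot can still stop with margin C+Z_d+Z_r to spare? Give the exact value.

v_R_max = 6/5 m/s = 1.2000 m/s

quadratic (1/4)·v² + (7/10)·v + (-6/5) = 0
  disc = (7/10)² − 4·(1/4)·(-6/5) = 169/100 ; √disc = 13/10
  v_R = (−(7/10) + 13/10) / (2·(1/4)) = 6/5 m/s
check:
stop time T_s = (6/5)/2 = 0.6000 s
reaction-phase robot travel = 1.2000·0.2000 = 0.2400 m
braking distance = 1.2000²/(2·2.0000) = 0.3600 m
person approaches 1.0000·(0.2000+0.6000) = 0.8000 m
margins: 0.0800+0.0200+0.0150 = 0.1150 m
sum ≈ 0.2400+0.3600+0.8000+0.1150 ≈ 1.5150 m = S ✓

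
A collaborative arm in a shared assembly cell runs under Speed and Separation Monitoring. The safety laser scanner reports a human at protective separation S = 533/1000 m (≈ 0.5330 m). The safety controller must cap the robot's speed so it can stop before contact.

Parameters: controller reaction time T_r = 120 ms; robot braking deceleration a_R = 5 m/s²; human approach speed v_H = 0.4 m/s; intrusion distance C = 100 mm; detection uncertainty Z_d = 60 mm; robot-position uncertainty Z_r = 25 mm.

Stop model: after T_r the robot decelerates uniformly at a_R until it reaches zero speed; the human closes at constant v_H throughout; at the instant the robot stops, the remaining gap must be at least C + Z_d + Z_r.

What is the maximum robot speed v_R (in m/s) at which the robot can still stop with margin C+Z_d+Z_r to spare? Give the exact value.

v_R_max = 1 m/s = 1.0000 m/s

at the boundary: (1/10)·v² + (1/5)·v + (-3/10) = 0
  disc = (1/5)² − 4·(1/10)·(-3/10) = 4/25 ; √disc = 2/5
  v_R = (−(1/5) + 2/5) / (2·(1/10)) = 1 m/s
check:
T_s = v_R/a_R = 1/5 = 0.2000 s
robot covers v_R·T_r = 1.0000·0.1200 = 0.1200 m before braking
robot covers 1.0000·0.2000 − ½·5.0000·0.2000² = 0.1000 m while stopping
human over T_r+T_s: 0.4000·(0.1200+0.2000) = 0.1280 m
C+Z_d+Z_r = 0.1000+0.0600+0.0250 = 0.1850 m
sum ≈ 0.1200+0.1000+0.1280+0.1850 ≈ 0.5330 m = S ✓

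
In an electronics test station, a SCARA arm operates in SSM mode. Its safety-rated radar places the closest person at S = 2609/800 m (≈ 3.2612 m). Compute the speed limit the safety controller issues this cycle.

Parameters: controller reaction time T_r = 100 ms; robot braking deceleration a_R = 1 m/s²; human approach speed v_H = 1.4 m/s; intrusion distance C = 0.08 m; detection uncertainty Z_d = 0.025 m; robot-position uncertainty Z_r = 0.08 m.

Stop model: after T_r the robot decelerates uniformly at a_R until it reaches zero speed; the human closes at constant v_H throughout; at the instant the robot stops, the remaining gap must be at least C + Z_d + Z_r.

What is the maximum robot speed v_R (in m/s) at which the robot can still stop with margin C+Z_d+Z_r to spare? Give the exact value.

collect terms ⇒ (1/2)·v_R² + (3/2)·v_R + (-2349/800) = 0
  disc = (3/2)² − 4·(1/2)·(-2349/800) = 3249/400 ; √disc = 57/20
  v_R = (−(3/2) + 57/20) / (2·(1/2)) = 27/20 m/s
check:
stop time T_s = (27/20)/1 = 1.3500 s
robot covers v_R·T_r = 1.3500·0.1000 = 0.1350 m before braking
robot covers 1.3500·1.3500 − ½·1.0000·1.3500² = 0.9113 m while stopping
person approaches 1.4000·(0.1000+1.3500) = 2.0300 m
residual clearance needed = 0.0800+0.0250+0.0800 = 0.1850 m
sum ≈ 0.1350+0.9113+2.0300+0.1850 ≈ 3.2612 m = S ✓

v_R_max = 27/20 m/s = 1.3500 m/s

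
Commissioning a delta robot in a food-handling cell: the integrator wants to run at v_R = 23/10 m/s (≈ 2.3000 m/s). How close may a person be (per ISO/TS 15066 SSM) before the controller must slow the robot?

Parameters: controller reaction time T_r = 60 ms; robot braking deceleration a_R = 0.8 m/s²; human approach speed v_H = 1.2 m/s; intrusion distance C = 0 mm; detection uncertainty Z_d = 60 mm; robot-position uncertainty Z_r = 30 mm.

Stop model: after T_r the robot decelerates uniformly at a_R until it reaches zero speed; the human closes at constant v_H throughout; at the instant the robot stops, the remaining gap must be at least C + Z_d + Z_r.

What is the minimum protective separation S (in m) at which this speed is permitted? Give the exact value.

braking lasts T_s = (23/10)/(4/5) = 2.8750 s
robot covers v_R·T_r = 2.3000·0.0600 = 0.1380 m before braking
robot covers 2.3000·2.8750 − ½·0.8000·2.8750² = 3.3062 m while stopping
human over T_r+T_s: 1.2000·(0.0600+2.8750) = 3.5220 m
residual clearance needed = 0.0000+0.0600+0.0300 = 0.0900 m
S_min ≈ 0.1380+3.3062+3.5220+0.0900  ⇒  S_min = 1129/160 m

S_min = 1129/160 m = 7.0563 m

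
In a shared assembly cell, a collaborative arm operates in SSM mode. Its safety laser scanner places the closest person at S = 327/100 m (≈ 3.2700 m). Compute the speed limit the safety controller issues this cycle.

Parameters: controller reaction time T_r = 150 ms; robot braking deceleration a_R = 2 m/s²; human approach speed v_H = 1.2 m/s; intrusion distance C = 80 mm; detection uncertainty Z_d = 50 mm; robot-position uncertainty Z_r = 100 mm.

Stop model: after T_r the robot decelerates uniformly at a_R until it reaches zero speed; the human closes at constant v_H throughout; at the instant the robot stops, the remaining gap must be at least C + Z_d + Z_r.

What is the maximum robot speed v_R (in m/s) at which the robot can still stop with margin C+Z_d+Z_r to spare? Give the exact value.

quadratic (1/4)·v² + (3/4)·v + (-143/50) = 0
  disc = (3/4)² − 4·(1/4)·(-143/50) = 1369/400 ; √disc = 37/20
  v_R = (−(3/4) + 37/20) / (2·(1/4)) = 11/5 m/s
check:
braking lasts T_s = (11/5)/2 = 1.1000 s
robot in T_r: 2.2000·0.1500 = 0.3300 m
braking distance = 2.2000²/(2·2.0000) = 1.2100 m
person approaches 1.2000·(0.1500+1.1000) = 1.5000 m
C+Z_d+Z_r = 0.0800+0.0500+0.1000 = 0.2300 m
sum ≈ 0.3300+1.2100+1.5000+0.2300 ≈ 3.2700 m = S ✓

v_R_max = 11/5 m/s = 2.2000 m/s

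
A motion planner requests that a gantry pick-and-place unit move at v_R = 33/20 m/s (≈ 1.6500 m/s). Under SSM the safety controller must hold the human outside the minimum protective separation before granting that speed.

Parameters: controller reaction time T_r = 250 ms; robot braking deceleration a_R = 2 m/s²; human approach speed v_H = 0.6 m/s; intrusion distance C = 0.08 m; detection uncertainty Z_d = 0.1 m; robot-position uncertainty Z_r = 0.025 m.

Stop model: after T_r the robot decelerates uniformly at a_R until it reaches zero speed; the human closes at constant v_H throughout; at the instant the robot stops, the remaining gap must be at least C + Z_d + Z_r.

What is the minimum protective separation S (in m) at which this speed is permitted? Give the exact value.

S_min = 3109/1600 m = 1.9431 m

braking lasts T_s = (33/20)/2 = 0.8250 s
robot covers v_R·T_r = 1.6500·0.2500 = 0.4125 m before braking
braking distance = 1.6500²/(2·2.0000) = 0.6806 m
human over T_r+T_s: 0.6000·(0.2500+0.8250) = 0.6450 m
margins: 0.0800+0.1000+0.0250 = 0.2050 m
S_min ≈ 0.4125+0.6806+0.6450+0.2050  ⇒  S_min = 3109/1600 m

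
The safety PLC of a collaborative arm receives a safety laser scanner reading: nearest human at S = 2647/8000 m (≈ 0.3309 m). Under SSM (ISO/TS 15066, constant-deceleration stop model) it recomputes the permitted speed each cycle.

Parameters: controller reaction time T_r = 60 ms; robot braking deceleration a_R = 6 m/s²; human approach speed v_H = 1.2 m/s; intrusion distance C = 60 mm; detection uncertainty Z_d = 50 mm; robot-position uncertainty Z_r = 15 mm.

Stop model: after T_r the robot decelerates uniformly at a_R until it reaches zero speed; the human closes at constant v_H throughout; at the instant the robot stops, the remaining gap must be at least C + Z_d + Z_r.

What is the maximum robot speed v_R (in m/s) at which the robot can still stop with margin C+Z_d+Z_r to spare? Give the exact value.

collect terms ⇒ (1/12)·v_R² + (13/50)·v_R + (-1071/8000) = 0
  disc = (13/50)² − 4·(1/12)·(-1071/8000) = 4489/40000 ; √disc = 67/200
  v_R = (−(13/50) + 67/200) / (2·(1/12)) = 9/20 m/s
check:
stop time T_s = (9/20)/6 = 0.0750 s
robot in T_r: 0.4500·0.0600 = 0.0270 m
robot under decel: 0.4500²/(2·6.0000) = 0.0169 m
person approaches 1.2000·(0.0600+0.0750) = 0.1620 m
C+Z_d+Z_r = 0.0600+0.0500+0.0150 = 0.1250 m
sum ≈ 0.0270+0.0169+0.1620+0.1250 ≈ 0.3309 m = S ✓

v_R_max = 9/20 m/s = 0.4500 m/s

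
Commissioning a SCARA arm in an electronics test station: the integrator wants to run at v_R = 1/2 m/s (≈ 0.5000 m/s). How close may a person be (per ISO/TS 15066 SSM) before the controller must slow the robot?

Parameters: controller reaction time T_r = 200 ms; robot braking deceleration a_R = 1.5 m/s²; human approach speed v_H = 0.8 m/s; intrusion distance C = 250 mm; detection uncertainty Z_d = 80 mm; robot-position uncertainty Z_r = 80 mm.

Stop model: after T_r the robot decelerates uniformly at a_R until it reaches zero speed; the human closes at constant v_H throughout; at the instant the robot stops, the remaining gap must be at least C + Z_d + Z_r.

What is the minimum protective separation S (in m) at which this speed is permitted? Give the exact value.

T_s = v_R/a_R = (1/2)/(3/2) = 0.3333 s
robot covers v_R·T_r = 0.5000·0.2000 = 0.1000 m before braking
robot under decel: 0.5000²/(2·1.5000) = 0.0833 m
human closes 0.8000·0.5333 = 0.4267 m
C+Z_d+Z_r = 0.2500+0.0800+0.0800 = 0.4100 m
S_min ≈ 0.1000+0.0833+0.4267+0.4100  ⇒  S_min = 51/50 m

S_min = 51/50 m = 1.0200 m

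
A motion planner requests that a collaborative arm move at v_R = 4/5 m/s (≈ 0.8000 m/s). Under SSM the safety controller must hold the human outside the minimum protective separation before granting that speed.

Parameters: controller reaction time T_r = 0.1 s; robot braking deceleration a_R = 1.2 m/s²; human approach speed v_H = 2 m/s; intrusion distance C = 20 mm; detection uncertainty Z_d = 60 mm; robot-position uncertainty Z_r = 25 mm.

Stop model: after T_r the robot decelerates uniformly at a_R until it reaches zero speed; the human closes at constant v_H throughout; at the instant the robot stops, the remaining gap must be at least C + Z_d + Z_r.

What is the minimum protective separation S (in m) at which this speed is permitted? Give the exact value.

T_s = v_R/a_R = (4/5)/(6/5) = 0.6667 s
reaction-phase robot travel = 0.8000·0.1000 = 0.0800 m
robot under decel: 0.8000²/(2·1.2000) = 0.2667 m
person approaches 2.0000·(0.1000+0.6667) = 1.5333 m
margins: 0.0200+0.0600+0.0250 = 0.1050 m
S_min ≈ 0.0800+0.2667+1.5333+0.1050  ⇒  S_min = 397/200 m

S_min = 397/200 m = 1.9850 m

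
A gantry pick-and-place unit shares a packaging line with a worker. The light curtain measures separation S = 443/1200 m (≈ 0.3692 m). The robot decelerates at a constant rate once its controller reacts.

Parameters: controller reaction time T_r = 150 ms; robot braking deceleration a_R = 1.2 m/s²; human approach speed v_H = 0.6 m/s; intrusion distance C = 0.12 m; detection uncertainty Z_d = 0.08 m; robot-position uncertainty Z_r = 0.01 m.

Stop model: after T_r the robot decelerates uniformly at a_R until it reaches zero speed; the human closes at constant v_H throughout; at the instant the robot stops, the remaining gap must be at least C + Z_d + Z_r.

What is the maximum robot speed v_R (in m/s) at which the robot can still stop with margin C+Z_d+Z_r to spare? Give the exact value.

v_R_max = 1/10 m/s = 0.1000 m/s

at the boundary: (5/12)·v² + (13/20)·v + (-83/1200) = 0
  disc = (13/20)² − 4·(5/12)·(-83/1200) = 121/225 ; √disc = 11/15
  v_R = (−(13/20) + 11/15) / (2·(5/12)) = 1/10 m/s
check:
T_s = v_R/a_R = (1/10)/(6/5) = 0.0833 s
robot in T_r: 0.1000·0.1500 = 0.0150 m
robot under decel: 0.1000²/(2·1.2000) = 0.0042 m
person approaches 0.6000·(0.1500+0.0833) = 0.1400 m
margins: 0.1200+0.0800+0.0100 = 0.2100 m
sum ≈ 0.0150+0.0042+0.1400+0.2100 ≈ 0.3692 m = S ✓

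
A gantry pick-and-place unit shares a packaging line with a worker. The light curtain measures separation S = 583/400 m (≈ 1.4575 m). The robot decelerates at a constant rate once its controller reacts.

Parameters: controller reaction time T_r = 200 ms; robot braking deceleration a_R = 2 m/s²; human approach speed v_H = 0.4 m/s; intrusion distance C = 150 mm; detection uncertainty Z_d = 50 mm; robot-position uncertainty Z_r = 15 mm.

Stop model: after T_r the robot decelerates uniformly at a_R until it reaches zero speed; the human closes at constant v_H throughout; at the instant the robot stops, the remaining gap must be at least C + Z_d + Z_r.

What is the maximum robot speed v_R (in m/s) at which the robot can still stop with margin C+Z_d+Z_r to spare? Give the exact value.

v_R_max = 3/2 m/s = 1.5000 m/s

quadratic (1/4)·v² + (2/5)·v + (-93/80) = 0
  disc = (2/5)² − 4·(1/4)·(-93/80) = 529/400 ; √disc = 23/20
  v_R = (−(2/5) + 23/20) / (2·(1/4)) = 3/2 m/s
check:
braking lasts T_s = (3/2)/2 = 0.7500 s
robot covers v_R·T_r = 1.5000·0.2000 = 0.3000 m before braking
robot covers 1.5000·0.7500 − ½·2.0000·0.7500² = 0.5625 m while stopping
person approaches 0.4000·(0.2000+0.7500) = 0.3800 m
C+Z_d+Z_r = 0.1500+0.0500+0.0150 = 0.2150 m
sum ≈ 0.3000+0.5625+0.3800+0.2150 ≈ 1.4575 m = S ✓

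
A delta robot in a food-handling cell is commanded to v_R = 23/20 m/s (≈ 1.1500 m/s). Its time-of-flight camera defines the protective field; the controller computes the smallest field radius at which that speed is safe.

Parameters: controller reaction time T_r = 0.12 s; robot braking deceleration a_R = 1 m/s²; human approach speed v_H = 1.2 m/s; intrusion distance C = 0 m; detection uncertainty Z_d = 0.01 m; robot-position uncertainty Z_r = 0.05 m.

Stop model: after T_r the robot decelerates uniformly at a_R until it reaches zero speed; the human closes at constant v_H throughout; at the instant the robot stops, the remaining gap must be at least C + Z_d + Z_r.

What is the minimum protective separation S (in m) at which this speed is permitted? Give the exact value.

braking lasts T_s = (23/20)/1 = 1.1500 s
robot covers v_R·T_r = 1.1500·0.1200 = 0.1380 m before braking
robot under decel: 1.1500²/(2·1.0000) = 0.6613 m
human over T_r+T_s: 1.2000·(0.1200+1.1500) = 1.5240 m
residual clearance needed = 0.0000+0.0100+0.0500 = 0.0600 m
S_min ≈ 0.1380+0.6613+1.5240+0.0600  ⇒  S_min = 9533/4000 m

S_min = 9533/4000 m = 2.3832 m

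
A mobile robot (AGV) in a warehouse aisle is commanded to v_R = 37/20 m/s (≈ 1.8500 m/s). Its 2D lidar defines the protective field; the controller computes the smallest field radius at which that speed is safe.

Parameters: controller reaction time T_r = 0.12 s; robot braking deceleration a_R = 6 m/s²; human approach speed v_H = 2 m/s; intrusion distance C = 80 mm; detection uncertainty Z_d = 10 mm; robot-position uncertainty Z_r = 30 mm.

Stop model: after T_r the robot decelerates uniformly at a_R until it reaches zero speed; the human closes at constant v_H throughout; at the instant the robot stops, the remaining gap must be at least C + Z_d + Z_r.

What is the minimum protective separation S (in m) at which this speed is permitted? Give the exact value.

S_min = 11871/8000 m = 1.4839 m

braking lasts T_s = (37/20)/6 = 0.3083 s
robot in T_r: 1.8500·0.1200 = 0.2220 m
robot under decel: 1.8500²/(2·6.0000) = 0.2852 m
human closes 2.0000·0.4283 = 0.8567 m
C+Z_d+Z_r = 0.0800+0.0100+0.0300 = 0.1200 m
S_min ≈ 0.2220+0.2852+0.8567+0.1200  ⇒  S_min = 11871/8000 m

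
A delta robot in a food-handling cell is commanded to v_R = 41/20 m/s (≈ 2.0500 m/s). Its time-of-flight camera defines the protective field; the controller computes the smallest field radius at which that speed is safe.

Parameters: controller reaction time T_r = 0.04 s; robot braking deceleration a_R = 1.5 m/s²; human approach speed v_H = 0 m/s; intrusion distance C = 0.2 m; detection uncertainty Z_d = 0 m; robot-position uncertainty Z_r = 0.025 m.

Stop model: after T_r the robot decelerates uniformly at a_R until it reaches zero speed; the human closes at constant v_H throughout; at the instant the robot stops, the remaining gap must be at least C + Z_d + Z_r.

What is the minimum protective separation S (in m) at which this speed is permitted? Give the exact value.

S_min = 10247/6000 m = 1.7078 m

T_s = v_R/a_R = (41/20)/(3/2) = 1.3667 s
robot covers v_R·T_r = 2.0500·0.0400 = 0.0820 m before braking
robot covers 2.0500·1.3667 − ½·1.5000·1.3667² = 1.4008 m while stopping
person approaches 0.0000·(0.0400+1.3667) = 0.0000 m
C+Z_d+Z_r = 0.2000+0.0000+0.0250 = 0.2250 m
S_min ≈ 0.0820+1.4008+0.0000+0.2250  ⇒  S_min = 10247/6000 m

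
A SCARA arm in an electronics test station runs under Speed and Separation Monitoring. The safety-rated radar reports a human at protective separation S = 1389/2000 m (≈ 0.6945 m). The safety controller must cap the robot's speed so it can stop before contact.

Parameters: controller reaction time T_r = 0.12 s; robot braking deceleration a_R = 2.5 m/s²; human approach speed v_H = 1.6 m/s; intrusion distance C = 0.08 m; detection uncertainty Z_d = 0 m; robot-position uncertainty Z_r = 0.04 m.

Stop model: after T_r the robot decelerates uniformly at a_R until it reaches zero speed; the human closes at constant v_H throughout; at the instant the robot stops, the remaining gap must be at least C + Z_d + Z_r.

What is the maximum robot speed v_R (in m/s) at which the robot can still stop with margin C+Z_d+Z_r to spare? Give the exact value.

v_R_max = 9/20 m/s = 0.4500 m/s

quadratic (1/5)·v² + (19/25)·v + (-153/400) = 0
  disc = (19/25)² − 4·(1/5)·(-153/400) = 2209/2500 ; √disc = 47/50
  v_R = (−(19/25) + 47/50) / (2·(1/5)) = 9/20 m/s
check:
stop time T_s = (9/20)/(5/2) = 0.1800 s
robot covers v_R·T_r = 0.4500·0.1200 = 0.0540 m before braking
robot under decel: 0.4500²/(2·2.5000) = 0.0405 m
human over T_r+T_s: 1.6000·(0.1200+0.1800) = 0.4800 m
C+Z_d+Z_r = 0.0800+0.0000+0.0400 = 0.1200 m
sum ≈ 0.0540+0.0405+0.4800+0.1200 ≈ 0.6945 m = S ✓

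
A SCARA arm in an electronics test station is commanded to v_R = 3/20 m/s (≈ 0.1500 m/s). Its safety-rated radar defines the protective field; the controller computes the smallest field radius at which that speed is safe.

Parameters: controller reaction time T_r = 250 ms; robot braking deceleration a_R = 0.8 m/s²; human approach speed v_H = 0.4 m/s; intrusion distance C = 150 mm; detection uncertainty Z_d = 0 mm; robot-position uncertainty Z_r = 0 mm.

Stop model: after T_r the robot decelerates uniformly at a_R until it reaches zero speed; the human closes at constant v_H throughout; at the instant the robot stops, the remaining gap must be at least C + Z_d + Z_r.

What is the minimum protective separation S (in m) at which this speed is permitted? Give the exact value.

stop time T_s = (3/20)/(4/5) = 0.1875 s
robot covers v_R·T_r = 0.1500·0.2500 = 0.0375 m before braking
braking distance = 0.1500²/(2·0.8000) = 0.0141 m
human over T_r+T_s: 0.4000·(0.2500+0.1875) = 0.1750 m
C+Z_d+Z_r = 0.1500+0.0000+0.0000 = 0.1500 m
S_min ≈ 0.0375+0.0141+0.1750+0.1500  ⇒  S_min = 241/640 m

S_min = 241/640 m = 0.3766 m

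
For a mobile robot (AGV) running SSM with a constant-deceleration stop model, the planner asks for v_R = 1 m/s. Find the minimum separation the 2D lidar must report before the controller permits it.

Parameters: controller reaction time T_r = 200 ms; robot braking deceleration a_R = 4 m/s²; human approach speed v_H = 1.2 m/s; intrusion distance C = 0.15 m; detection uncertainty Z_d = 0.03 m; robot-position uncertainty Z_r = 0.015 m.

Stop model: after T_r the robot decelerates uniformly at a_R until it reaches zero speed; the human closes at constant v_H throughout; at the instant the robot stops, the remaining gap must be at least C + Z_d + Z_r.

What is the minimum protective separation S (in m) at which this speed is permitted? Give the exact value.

braking lasts T_s = 1/4 = 0.2500 s
robot covers v_R·T_r = 1.0000·0.2000 = 0.2000 m before braking
braking distance = 1.0000²/(2·4.0000) = 0.1250 m
human over T_r+T_s: 1.2000·(0.2000+0.2500) = 0.5400 m
residual clearance needed = 0.1500+0.0300+0.0150 = 0.1950 m
S_min ≈ 0.2000+0.1250+0.5400+0.1950  ⇒  S_min = 53/50 m

S_min = 53/50 m = 1.0600 m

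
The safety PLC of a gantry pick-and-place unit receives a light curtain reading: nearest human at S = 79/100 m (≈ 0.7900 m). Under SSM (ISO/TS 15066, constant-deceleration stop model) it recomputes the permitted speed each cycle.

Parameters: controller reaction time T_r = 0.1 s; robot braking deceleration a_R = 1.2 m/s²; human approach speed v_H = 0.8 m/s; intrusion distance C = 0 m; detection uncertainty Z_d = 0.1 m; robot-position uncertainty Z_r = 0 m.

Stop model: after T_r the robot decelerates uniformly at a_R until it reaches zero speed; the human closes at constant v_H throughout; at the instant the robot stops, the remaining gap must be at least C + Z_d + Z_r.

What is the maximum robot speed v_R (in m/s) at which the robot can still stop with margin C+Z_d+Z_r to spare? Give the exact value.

quadratic (5/12)·v² + (23/30)·v + (-61/100) = 0
  disc = (23/30)² − 4·(5/12)·(-61/100) = 361/225 ; √disc = 19/15
  v_R = (−(23/30) + 19/15) / (2·(5/12)) = 3/5 m/s
check:
stop time T_s = (3/5)/(6/5) = 0.5000 s
robot covers v_R·T_r = 0.6000·0.1000 = 0.0600 m before braking
braking distance = 0.6000²/(2·1.2000) = 0.1500 m
person approaches 0.8000·(0.1000+0.5000) = 0.4800 m
C+Z_d+Z_r = 0.0000+0.1000+0.0000 = 0.1000 m
sum ≈ 0.0600+0.1500+0.4800+0.1000 ≈ 0.7900 m = S ✓

v_R_max = 3/5 m/s = 0.6000 m/s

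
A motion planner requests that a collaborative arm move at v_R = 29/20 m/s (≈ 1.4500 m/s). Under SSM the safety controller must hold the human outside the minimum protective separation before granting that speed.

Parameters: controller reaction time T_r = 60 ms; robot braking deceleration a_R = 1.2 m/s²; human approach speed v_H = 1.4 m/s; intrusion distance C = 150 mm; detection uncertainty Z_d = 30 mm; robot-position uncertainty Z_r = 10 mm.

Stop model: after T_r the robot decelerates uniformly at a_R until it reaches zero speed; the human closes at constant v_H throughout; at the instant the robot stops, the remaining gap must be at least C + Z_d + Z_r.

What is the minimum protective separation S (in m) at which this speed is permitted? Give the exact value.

braking lasts T_s = (29/20)/(6/5) = 1.2083 s
reaction-phase robot travel = 1.4500·0.0600 = 0.0870 m
robot covers 1.4500·1.2083 − ½·1.2000·1.2083² = 0.8760 m while stopping
human closes 1.4000·1.2683 = 1.7757 m
residual clearance needed = 0.1500+0.0300+0.0100 = 0.1900 m
S_min ≈ 0.0870+0.8760+1.7757+0.1900  ⇒  S_min = 70289/24000 m

S_min = 70289/24000 m = 2.9287 m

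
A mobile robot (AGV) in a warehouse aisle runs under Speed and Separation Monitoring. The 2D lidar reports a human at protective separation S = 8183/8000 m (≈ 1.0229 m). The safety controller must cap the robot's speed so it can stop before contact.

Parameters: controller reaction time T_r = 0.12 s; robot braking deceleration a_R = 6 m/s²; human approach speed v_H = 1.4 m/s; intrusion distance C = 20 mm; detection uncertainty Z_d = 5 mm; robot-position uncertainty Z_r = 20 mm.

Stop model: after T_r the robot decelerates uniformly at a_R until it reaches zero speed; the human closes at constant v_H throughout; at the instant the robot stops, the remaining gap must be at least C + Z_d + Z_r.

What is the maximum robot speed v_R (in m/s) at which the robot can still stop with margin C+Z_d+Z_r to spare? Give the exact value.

at the boundary: (1/12)·v² + (53/150)·v + (-6479/8000) = 0
  disc = (53/150)² − 4·(1/12)·(-6479/8000) = 142129/360000 ; √disc = 377/600
  v_R = (−(53/150) + 377/600) / (2·(1/12)) = 33/20 m/s
check:
stop time T_s = (33/20)/6 = 0.2750 s
robot in T_r: 1.6500·0.1200 = 0.1980 m
robot under decel: 1.6500²/(2·6.0000) = 0.2269 m
person approaches 1.4000·(0.1200+0.2750) = 0.5530 m
residual clearance needed = 0.0200+0.0050+0.0200 = 0.0450 m
sum ≈ 0.1980+0.2269+0.5530+0.0450 ≈ 1.0229 m = S ✓

v_R_max = 33/20 m/s = 1.6500 m/s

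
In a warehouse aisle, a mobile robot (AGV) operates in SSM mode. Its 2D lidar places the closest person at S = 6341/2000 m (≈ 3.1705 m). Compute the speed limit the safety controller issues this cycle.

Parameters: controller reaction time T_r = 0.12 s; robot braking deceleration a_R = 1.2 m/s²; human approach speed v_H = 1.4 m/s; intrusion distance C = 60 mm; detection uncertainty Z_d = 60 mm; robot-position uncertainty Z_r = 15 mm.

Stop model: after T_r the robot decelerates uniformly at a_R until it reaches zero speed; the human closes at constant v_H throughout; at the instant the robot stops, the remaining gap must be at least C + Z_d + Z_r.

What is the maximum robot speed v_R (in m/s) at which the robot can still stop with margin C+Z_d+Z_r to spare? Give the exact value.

collect terms ⇒ (5/12)·v_R² + (193/150)·v_R + (-1147/400) = 0
  disc = (193/150)² − 4·(5/12)·(-1147/400) = 579121/90000 ; √disc = 761/300
  v_R = (−(193/150) + 761/300) / (2·(5/12)) = 3/2 m/s
check:
T_s = v_R/a_R = (3/2)/(6/5) = 1.2500 s
robot in T_r: 1.5000·0.1200 = 0.1800 m
braking distance = 1.5000²/(2·1.2000) = 0.9375 m
person approaches 1.4000·(0.1200+1.2500) = 1.9180 m
C+Z_d+Z_r = 0.0600+0.0600+0.0150 = 0.1350 m
sum ≈ 0.1800+0.9375+1.9180+0.1350 ≈ 3.1705 m = S ✓

v_R_max = 3/2 m/s = 1.5000 m/s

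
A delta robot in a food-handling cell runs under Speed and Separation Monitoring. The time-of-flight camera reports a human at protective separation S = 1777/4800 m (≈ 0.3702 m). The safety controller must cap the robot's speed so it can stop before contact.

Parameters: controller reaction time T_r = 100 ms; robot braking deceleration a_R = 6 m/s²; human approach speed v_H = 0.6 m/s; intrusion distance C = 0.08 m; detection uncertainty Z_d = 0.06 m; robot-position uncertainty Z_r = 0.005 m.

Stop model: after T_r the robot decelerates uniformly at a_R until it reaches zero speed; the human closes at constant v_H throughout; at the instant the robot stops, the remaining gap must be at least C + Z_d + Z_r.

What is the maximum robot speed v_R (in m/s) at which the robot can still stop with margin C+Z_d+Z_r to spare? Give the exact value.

quadratic (1/12)·v² + (1/5)·v + (-793/4800) = 0
  disc = (1/5)² − 4·(1/12)·(-793/4800) = 1369/14400 ; √disc = 37/120
  v_R = (−(1/5) + 37/120) / (2·(1/12)) = 13/20 m/s
check:
stop time T_s = (13/20)/6 = 0.1083 s
robot in T_r: 0.6500·0.1000 = 0.0650 m
robot under decel: 0.6500²/(2·6.0000) = 0.0352 m
human over T_r+T_s: 0.6000·(0.1000+0.1083) = 0.1250 m
margins: 0.0800+0.0600+0.0050 = 0.1450 m
sum ≈ 0.0650+0.0352+0.1250+0.1450 ≈ 0.3702 m = S ✓

v_R_max = 13/20 m/s = 0.6500 m/s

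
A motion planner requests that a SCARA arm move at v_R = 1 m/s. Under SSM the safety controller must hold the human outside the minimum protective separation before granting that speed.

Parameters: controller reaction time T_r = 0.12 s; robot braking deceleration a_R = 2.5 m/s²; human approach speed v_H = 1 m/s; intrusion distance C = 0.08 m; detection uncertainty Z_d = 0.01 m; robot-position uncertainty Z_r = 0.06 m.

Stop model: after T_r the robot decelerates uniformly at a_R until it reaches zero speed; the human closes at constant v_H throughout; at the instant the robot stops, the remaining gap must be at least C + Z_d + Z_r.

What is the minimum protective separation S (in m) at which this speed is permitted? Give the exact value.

S_min = 99/100 m = 0.9900 m

T_s = v_R/a_R = 1/(5/2) = 0.4000 s
robot in T_r: 1.0000·0.1200 = 0.1200 m
braking distance = 1.0000²/(2·2.5000) = 0.2000 m
human closes 1.0000·0.5200 = 0.5200 m
margins: 0.0800+0.0100+0.0600 = 0.1500 m
S_min ≈ 0.1200+0.2000+0.5200+0.1500  ⇒  S_min = 99/100 m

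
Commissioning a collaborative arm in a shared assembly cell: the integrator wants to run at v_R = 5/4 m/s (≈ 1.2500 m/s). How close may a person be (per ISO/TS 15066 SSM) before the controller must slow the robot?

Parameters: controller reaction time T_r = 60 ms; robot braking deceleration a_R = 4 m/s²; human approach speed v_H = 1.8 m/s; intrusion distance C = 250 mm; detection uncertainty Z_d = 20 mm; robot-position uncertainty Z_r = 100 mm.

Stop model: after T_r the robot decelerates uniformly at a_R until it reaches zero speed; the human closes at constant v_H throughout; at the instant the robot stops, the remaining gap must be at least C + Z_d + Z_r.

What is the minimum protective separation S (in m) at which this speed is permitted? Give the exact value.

S_min = 20973/16000 m = 1.3108 m

braking lasts T_s = (5/4)/4 = 0.3125 s
reaction-phase robot travel = 1.2500·0.0600 = 0.0750 m
robot under decel: 1.2500²/(2·4.0000) = 0.1953 m
human over T_r+T_s: 1.8000·(0.0600+0.3125) = 0.6705 m
margins: 0.2500+0.0200+0.1000 = 0.3700 m
S_min ≈ 0.0750+0.1953+0.6705+0.3700  ⇒  S_min = 20973/16000 m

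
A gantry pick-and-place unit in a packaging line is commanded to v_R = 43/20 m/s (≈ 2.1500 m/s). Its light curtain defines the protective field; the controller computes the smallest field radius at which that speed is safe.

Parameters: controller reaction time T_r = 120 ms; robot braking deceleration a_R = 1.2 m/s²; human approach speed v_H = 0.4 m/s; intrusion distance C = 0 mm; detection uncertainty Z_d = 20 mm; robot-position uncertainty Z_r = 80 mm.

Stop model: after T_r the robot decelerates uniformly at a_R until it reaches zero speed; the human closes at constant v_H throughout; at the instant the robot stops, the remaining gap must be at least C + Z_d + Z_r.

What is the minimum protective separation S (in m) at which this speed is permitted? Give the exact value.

S_min = 73169/24000 m = 3.0487 m

braking lasts T_s = (43/20)/(6/5) = 1.7917 s
robot in T_r: 2.1500·0.1200 = 0.2580 m
braking distance = 2.1500²/(2·1.2000) = 1.9260 m
human closes 0.4000·1.9117 = 0.7647 m
C+Z_d+Z_r = 0.0000+0.0200+0.0800 = 0.1000 m
S_min ≈ 0.2580+1.9260+0.7647+0.1000  ⇒  S_min = 73169/24000 m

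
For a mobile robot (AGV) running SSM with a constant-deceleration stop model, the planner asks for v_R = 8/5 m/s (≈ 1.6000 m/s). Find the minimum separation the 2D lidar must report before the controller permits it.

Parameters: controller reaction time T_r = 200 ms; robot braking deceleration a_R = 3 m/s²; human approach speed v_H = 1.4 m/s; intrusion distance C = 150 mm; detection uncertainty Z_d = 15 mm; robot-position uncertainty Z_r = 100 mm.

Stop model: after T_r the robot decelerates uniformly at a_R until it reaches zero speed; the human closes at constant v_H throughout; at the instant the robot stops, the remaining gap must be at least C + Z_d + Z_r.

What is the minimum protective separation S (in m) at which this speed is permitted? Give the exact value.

S_min = 1223/600 m = 2.0383 m

T_s = v_R/a_R = (8/5)/3 = 0.5333 s
robot in T_r: 1.6000·0.2000 = 0.3200 m
braking distance = 1.6000²/(2·3.0000) = 0.4267 m
human closes 1.4000·0.7333 = 1.0267 m
residual clearance needed = 0.1500+0.0150+0.1000 = 0.2650 m
S_min ≈ 0.3200+0.4267+1.0267+0.2650  ⇒  S_min = 1223/600 m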